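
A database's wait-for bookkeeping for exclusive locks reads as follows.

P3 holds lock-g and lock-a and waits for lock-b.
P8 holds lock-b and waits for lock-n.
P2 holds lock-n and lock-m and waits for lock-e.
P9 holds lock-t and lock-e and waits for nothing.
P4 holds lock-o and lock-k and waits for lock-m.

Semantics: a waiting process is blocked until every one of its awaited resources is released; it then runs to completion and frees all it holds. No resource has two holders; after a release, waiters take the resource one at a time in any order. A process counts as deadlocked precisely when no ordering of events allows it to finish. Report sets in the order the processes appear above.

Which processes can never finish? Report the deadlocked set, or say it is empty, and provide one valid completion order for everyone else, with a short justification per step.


No process is deadlocked.
Key observation: the wait graph is acyclic; completion cascades from the unblocked processes through everyone else.
The rest can finish in the order P9, P2, P4, P8, P3.
Verifying each step:
  P9: no waits; runs immediately, freeing lock-t and lock-e
  run P2 (all its waits — lock-e — are resolved); releases lock-n and lock-m
  run P4 (all its waits — lock-m — are resolved); releases lock-o and lock-k
  run P8 (all its waits — lock-n — are resolved); releases lock-b
  run P3 (all its waits — lock-b — are resolved); releases lock-g and lock-a


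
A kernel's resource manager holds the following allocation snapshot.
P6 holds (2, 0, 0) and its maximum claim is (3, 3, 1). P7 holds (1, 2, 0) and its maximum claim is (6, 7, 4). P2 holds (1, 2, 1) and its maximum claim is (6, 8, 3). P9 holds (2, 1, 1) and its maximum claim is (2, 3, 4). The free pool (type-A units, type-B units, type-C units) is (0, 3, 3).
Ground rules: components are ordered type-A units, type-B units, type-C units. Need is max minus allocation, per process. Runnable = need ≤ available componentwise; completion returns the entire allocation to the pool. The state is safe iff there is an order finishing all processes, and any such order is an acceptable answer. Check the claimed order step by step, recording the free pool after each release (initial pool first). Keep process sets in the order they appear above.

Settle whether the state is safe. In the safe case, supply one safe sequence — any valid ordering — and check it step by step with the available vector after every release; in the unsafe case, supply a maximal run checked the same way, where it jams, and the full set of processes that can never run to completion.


UNSAFE — no complete ordering exists.
Key observation: the wall is type-A units: completing P9, P6 brings the pool only to (4, 4, 4), and all the rest need more.
Going as far as possible: P9, P6; after that, nothing fits. Check, step by step:
  pool = (0, 3, 3)
  P9: need (0, 2, 3) fits (0, 3, 3); releases (2, 1, 1), pool now (2, 4, 4)
  P6: need (1, 3, 1) fits (2, 4, 4); releases (2, 0, 0), pool now (4, 4, 4)
  P7 cannot run: need (5, 5, 4) vs free (4, 4, 4) (insufficient type-A units and type-B units)
  P2 cannot run: need (5, 6, 2) vs free (4, 4, 4) (insufficient type-A units and type-B units)
Permanently blocked: P7 and P2.


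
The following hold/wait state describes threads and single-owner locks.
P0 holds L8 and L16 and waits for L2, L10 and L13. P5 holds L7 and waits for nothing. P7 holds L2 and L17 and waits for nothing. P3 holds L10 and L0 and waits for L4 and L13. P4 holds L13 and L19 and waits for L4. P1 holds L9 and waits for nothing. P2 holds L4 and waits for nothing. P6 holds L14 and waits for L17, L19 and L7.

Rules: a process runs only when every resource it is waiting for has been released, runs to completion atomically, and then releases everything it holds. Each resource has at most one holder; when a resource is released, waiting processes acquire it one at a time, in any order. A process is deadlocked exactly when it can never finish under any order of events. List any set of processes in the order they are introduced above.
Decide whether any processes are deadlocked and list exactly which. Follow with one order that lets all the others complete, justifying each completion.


Nothing here is deadlocked.
Key observation: the waits form no ring: some process can always run, and its releases unblock the others one by one.
The rest can finish in the order P2, P5, P7, P4, P3, P6, P1, P0.
Check, step by step:
  run P2 (it waits on nothing); releases L4
  run P5 (it waits on nothing); releases L7
  run P7 (it waits on nothing); releases L2 and L17
  run P4 (all its waits — L4 — are resolved); releases L13 and L19
  run P3 (all its waits — L4 and L13 — are resolved); releases L10 and L0
  run P6 (all its waits — L17, L19 and L7 — are resolved); releases L14
  run P1 (it waits on nothing); releases L9
  run P0 (all its waits — L2, L10 and L13 — are resolved); releases L8 and L16


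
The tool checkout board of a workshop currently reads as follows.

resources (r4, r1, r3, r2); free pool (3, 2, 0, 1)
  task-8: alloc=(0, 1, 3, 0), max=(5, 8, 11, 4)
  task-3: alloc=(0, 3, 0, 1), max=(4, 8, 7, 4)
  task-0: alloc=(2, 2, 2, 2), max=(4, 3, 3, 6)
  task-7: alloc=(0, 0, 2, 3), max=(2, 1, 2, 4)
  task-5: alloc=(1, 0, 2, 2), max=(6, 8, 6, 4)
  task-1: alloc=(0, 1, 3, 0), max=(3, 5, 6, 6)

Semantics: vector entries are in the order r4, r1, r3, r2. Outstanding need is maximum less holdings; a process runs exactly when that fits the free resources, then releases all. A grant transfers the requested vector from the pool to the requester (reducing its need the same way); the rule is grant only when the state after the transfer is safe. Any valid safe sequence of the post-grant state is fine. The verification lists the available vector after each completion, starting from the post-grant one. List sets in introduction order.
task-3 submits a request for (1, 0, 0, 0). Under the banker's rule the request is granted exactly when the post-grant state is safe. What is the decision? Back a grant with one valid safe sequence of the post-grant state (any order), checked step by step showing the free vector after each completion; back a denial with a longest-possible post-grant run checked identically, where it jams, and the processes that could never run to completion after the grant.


GRANT: granting preserves safety; a valid post-grant sequence is task-7, task-0, task-1, task-3, task-5, task-8.
Key observation: after the grant the pool drops to (2, 2, 0, 1), which still lets task-7 finish first and unwind the rest.
Check on the post-grant state, step by step:
  pool = (2, 2, 0, 1)
  run task-7 (needs (2, 1, 0, 1), free (2, 2, 0, 1)); after release of (0, 0, 2, 3) the pool is (2, 2, 2, 4)
  run task-0 (needs (2, 1, 1, 4), free (2, 2, 2, 4)); after release of (2, 2, 2, 2) the pool is (4, 4, 4, 6)
  run task-1 (needs (3, 4, 3, 6), free (4, 4, 4, 6)); after release of (0, 1, 3, 0) the pool is (4, 5, 7, 6)
  run task-3 (needs (3, 5, 7, 3), free (4, 5, 7, 6)); after release of (1, 3, 0, 1) the pool is (5, 8, 7, 7)
  run task-5 (needs (5, 8, 4, 2), free (5, 8, 7, 7)); after release of (1, 0, 2, 2) the pool is (6, 8, 9, 9)
  run task-8 (needs (5, 7, 8, 4), free (6, 8, 9, 9)); after release of (0, 1, 3, 0) the pool is (6, 9, 12, 9)


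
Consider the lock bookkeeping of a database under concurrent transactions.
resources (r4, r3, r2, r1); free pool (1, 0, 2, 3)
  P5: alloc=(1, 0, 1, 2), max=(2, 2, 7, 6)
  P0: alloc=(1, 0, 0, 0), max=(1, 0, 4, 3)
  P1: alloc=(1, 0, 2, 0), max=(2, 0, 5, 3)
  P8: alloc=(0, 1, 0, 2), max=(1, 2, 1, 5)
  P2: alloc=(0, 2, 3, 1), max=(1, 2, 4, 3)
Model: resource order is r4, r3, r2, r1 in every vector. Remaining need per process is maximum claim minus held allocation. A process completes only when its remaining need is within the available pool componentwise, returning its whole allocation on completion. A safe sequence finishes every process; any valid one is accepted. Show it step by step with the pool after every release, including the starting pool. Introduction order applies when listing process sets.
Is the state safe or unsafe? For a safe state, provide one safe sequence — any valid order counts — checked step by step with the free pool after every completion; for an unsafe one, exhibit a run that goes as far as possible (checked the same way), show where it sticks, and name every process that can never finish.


SAFE — a valid safe sequence is P2, P0, P1, P8, P5.
Key observation: reading the order forward, P2 is the first process whose need (1, 0, 1, 2) meets the free pool (1, 0, 2, 3) exactly on a resource it requests.
Walking it through:
  pool = (1, 0, 2, 3)
  P2: need (1, 0, 1, 2) fits (1, 0, 2, 3); releases (0, 2, 3, 1), pool now (1, 2, 5, 4)
  P0: need (0, 0, 4, 3) fits (1, 2, 5, 4); releases (1, 0, 0, 0), pool now (2, 2, 5, 4)
  P1: need (1, 0, 3, 3) fits (2, 2, 5, 4); releases (1, 0, 2, 0), pool now (3, 2, 7, 4)
  P8: need (1, 1, 1, 3) fits (3, 2, 7, 4); releases (0, 1, 0, 2), pool now (3, 3, 7, 6)
  P5: need (1, 2, 6, 4) fits (3, 3, 7, 6); releases (1, 0, 1, 2), pool now (4, 3, 8, 8)


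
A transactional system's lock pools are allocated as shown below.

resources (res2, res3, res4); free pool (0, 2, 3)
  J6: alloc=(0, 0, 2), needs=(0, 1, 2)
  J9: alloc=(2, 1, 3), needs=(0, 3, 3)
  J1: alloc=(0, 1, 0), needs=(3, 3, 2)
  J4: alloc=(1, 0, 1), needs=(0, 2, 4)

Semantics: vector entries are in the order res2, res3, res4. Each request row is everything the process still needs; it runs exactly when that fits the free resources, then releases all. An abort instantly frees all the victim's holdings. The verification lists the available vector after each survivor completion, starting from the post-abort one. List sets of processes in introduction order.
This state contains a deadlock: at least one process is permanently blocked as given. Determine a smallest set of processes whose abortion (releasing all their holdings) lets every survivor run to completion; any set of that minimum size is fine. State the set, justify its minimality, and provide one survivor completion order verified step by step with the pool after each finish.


Minimum abort set: J1.
Key observation: J9 had no path to completion before; after the abort of J1 ((0, 1, 0) returned), step 1 is where it fits.
Why nothing smaller works: aborting no one leaves the state deadlocked as given.
One survivor order: J9, J6, J4. Step-by-step check (post-abort pool first):
  pool = (0, 3, 3)
  run J9 (needs (0, 3, 3), free (0, 3, 3)); after release of (2, 1, 3) the pool is (2, 4, 6)
  run J6 (needs (0, 1, 2), free (2, 4, 6)); after release of (0, 0, 2) the pool is (2, 4, 8)
  run J4 (needs (0, 2, 4), free (2, 4, 8)); after release of (1, 0, 1) the pool is (3, 4, 9)


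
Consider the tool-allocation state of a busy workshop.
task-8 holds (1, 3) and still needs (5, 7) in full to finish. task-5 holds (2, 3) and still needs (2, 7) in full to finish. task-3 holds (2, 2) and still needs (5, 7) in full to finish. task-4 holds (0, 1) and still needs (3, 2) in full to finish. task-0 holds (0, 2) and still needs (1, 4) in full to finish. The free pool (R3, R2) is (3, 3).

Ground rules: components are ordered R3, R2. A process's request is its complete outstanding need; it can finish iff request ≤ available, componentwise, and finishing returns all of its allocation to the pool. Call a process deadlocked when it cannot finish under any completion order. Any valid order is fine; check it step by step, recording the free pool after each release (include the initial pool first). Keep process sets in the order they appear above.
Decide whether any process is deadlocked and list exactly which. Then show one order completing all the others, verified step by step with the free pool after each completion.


Deadlocked set: task-8, task-5 and task-3.
Key observation: R2 is the bottleneck — with task-4, task-0 done the pool holds (3, 6), short of every remaining need.
A valid finishing order for the others: task-4, task-0. Verifying each step:
  pool = (3, 3)
  run task-4 (needs (3, 2), free (3, 3)); after release of (0, 1) the pool is (3, 4)
  run task-0 (needs (1, 4), free (3, 4)); after release of (0, 2) the pool is (3, 6)
The blocked processes can never fit:
  task-8 cannot run: need (5, 7) vs free (3, 6) (insufficient R3 and R2)
  task-5 cannot run: need (2, 7) vs free (3, 6) (insufficient R2)
  task-3 cannot run: need (5, 7) vs free (3, 6) (insufficient R3 and R2)


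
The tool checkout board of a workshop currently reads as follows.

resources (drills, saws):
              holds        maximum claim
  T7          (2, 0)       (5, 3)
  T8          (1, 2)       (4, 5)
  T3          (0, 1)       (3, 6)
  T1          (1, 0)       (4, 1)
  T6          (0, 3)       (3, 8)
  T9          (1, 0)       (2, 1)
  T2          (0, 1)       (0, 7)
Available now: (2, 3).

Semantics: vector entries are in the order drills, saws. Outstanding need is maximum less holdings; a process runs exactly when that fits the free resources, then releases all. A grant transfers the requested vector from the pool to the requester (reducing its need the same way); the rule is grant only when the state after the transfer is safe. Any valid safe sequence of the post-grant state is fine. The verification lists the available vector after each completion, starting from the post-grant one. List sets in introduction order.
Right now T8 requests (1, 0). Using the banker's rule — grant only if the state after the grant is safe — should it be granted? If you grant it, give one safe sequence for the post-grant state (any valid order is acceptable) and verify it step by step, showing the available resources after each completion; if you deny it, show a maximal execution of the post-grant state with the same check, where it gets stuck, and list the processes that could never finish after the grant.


GRANT — the state after the grant stays safe, e.g. via T9, T8, T3, T7, T6, T2, T1.
Key observation: granting shrinks the pool to (1, 3), yet T9 still fits and the chain goes through.
Verifying the post-grant state step by step:
  pool = (1, 3)
  T9: need (1, 1) fits (1, 3); releases (1, 0), pool now (2, 3)
  T8: need (2, 3) fits (2, 3); releases (2, 2), pool now (4, 5)
  T3: need (3, 5) fits (4, 5); releases (0, 1), pool now (4, 6)
  T7: need (3, 3) fits (4, 6); releases (2, 0), pool now (6, 6)
  T6: need (3, 5) fits (6, 6); releases (0, 3), pool now (6, 9)
  T2: need (0, 6) fits (6, 9); releases (0, 1), pool now (6, 10)
  T1: need (3, 1) fits (6, 10); releases (1, 0), pool now (7, 10)


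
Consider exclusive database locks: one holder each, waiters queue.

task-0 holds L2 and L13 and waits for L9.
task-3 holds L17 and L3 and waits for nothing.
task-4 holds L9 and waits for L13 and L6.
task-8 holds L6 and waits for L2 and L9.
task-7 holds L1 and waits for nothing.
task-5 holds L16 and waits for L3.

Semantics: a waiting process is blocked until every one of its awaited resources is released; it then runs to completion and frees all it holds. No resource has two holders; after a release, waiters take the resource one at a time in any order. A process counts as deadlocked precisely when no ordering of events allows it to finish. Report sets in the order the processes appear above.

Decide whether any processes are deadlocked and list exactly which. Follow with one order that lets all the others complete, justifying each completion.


The deadlocked set is task-0, task-4 and task-8.
Key observation: along task-0 -> task-4 -> task-0, each member waits on what the next one holds — a deadlock; task-8 is caught in further circular waits.
One completion order for the rest: task-3, task-7, task-5.
Verifying each step:
  task-3: no waits; runs immediately, freeing L17 and L3
  task-7: no waits; runs immediately, freeing L1
  task-5: everything it awaited (L3) is free; runs, freeing L16


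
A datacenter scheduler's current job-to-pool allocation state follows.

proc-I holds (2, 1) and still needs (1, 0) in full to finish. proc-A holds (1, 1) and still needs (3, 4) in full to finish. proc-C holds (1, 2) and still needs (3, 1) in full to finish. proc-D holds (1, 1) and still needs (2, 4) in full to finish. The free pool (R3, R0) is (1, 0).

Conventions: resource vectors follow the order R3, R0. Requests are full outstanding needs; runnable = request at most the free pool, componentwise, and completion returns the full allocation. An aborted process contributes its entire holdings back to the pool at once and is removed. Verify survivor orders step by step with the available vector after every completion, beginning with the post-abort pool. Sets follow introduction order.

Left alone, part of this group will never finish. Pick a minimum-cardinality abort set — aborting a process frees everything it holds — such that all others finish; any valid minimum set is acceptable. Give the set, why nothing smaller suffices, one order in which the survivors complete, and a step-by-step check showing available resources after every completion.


Minimum abort set: proc-A.
Key observation: the deadlocked proc-D becomes finishable only because proc-A released (1, 1); it completes at step 3 below.
No smaller set exists: with zero aborts the deadlock remains.
Survivors finish in the order: proc-I, proc-C, proc-D. Walking it through (pool after the aborts first):
  pool = (2, 1)
  proc-I: need (1, 0) fits (2, 1); releases (2, 1), pool now (4, 2)
  proc-C: need (3, 1) fits (4, 2); releases (1, 2), pool now (5, 4)
  proc-D: need (2, 4) fits (5, 4); releases (1, 1), pool now (6, 5)


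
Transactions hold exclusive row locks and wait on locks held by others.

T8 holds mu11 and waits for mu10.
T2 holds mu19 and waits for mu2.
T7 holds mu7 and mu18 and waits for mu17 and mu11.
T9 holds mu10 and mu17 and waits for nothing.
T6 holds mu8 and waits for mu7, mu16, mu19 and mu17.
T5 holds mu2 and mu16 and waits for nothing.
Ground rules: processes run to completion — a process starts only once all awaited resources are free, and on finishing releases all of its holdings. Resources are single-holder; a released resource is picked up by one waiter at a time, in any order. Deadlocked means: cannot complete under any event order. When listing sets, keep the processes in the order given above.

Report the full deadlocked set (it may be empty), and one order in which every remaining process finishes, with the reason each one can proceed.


Nothing here is deadlocked.
Key observation: there is no circular wait here — follow any chain and it reaches a process that is free to run now.
One completion order for the rest: T5, T9, T8, T2, T7, T6.
Verifying each step:
  T5: no waits; runs immediately, freeing mu2 and mu16
  T9: no waits; runs immediately, freeing mu10 and mu17
  T8 waits on mu10 — all released -> runs and releases mu11
  T2 waits on mu2 — all released -> runs and releases mu19
  T7 waits on mu17 and mu11 — all released -> runs and releases mu7 and mu18
  T6 waits on mu7, mu16, mu19 and mu17 — all released -> runs and releases mu8


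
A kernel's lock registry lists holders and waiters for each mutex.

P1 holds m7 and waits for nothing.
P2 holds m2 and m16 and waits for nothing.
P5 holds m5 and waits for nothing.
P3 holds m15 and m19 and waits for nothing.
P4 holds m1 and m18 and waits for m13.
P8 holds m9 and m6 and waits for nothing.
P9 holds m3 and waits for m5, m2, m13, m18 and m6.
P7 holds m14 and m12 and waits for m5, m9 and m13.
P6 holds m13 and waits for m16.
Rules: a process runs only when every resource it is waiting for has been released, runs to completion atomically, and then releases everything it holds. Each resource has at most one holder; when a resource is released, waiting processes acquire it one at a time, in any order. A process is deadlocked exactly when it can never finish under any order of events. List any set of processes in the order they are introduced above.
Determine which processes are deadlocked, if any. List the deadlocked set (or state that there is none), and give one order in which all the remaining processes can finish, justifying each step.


Nothing here is deadlocked.
Key observation: the wait relation is loop-free; peeling off processes with no waits unwinds the whole state.
One completion order for the rest: P1, P2, P5, P3, P6, P4, P8, P7, P9.
Verifying each step:
  P1: no waits; runs immediately, freeing m7
  P2: no waits; runs immediately, freeing m2 and m16
  P5: no waits; runs immediately, freeing m5
  P3: no waits; runs immediately, freeing m15 and m19
  run P6 (all its waits — m16 — are resolved); releases m13
  run P4 (all its waits — m13 — are resolved); releases m1 and m18
  P8: no waits; runs immediately, freeing m9 and m6
  run P7 (all its waits — m5, m9 and m13 — are resolved); releases m14 and m12
  run P9 (all its waits — m5, m2, m13, m18 and m6 — are resolved); releases m3


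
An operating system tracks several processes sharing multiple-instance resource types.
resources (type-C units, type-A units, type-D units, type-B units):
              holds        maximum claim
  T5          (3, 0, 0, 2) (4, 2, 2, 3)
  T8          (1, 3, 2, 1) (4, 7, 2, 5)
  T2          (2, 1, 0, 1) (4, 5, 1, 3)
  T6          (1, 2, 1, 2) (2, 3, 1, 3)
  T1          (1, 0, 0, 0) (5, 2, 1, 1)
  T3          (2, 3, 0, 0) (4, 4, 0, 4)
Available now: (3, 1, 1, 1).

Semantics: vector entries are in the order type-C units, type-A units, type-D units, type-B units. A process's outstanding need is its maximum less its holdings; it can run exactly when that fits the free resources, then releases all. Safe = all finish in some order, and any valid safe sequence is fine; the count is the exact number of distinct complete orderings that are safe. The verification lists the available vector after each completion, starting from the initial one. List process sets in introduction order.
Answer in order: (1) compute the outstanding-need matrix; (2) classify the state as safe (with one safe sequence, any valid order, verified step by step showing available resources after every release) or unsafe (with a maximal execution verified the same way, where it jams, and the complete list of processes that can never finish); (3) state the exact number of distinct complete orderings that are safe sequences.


(1) Need matrix, components ordered type-C units, type-A units, type-D units, type-B units:
  T5: (1, 2, 2, 1)
  T8: (3, 4, 0, 4)
  T2: (2, 4, 1, 2)
  T6: (1, 1, 0, 1)
  T1: (4, 2, 1, 1)
  T3: (2, 1, 0, 4)
(2) SAFE. One safe sequence: T6, T5, T3, T2, T8, T1.
Key observation: the first exact fit in this order is T6 — it needs (1, 1, 0, 1) with (3, 1, 1, 1) free, meeting a requested resource to the last unit.
Step-by-step check:
  pool = (3, 1, 1, 1)
  T6 needs (1, 1, 0, 1) <= (3, 1, 1, 1) -> finishes; pool += (1, 2, 1, 2) = (4, 3, 2, 3)
  T5 needs (1, 2, 2, 1) <= (4, 3, 2, 3) -> finishes; pool += (3, 0, 0, 2) = (7, 3, 2, 5)
  T3 needs (2, 1, 0, 4) <= (7, 3, 2, 5) -> finishes; pool += (2, 3, 0, 0) = (9, 6, 2, 5)
  T2 needs (2, 4, 1, 2) <= (9, 6, 2, 5) -> finishes; pool += (2, 1, 0, 1) = (11, 7, 2, 6)
  T8 needs (3, 4, 0, 4) <= (11, 7, 2, 6) -> finishes; pool += (1, 3, 2, 1) = (12, 10, 4, 7)
  T1 needs (4, 2, 1, 1) <= (12, 10, 4, 7) -> finishes; pool += (1, 0, 0, 0) = (13, 10, 4, 7)
(3) The exact count: 10 of the possible complete orderings are safe sequences.


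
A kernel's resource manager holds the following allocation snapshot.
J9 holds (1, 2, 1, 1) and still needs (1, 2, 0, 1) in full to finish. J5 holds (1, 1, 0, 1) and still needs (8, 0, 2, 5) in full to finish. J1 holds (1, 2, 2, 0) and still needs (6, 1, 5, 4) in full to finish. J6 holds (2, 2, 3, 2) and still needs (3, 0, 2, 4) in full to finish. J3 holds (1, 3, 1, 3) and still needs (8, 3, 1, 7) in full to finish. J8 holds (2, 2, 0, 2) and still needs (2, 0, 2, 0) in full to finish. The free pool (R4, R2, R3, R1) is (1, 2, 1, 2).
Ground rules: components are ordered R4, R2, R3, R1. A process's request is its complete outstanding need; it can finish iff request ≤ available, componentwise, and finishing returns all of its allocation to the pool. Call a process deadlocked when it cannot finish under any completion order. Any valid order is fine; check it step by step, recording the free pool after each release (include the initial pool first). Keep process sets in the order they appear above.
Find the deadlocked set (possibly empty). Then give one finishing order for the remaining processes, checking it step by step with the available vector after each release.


Deadlocked: J5 and J3.
Key observation: after J9, J8, J6, J1 complete, (7, 10, 7, 7) is the best the pool ever gets, yet each leftover process wants more R4.
One completion order for the rest: J9, J8, J6, J1. Check, step by step:
  pool = (1, 2, 1, 2)
  run J9 (needs (1, 2, 0, 1), free (1, 2, 1, 2)); after release of (1, 2, 1, 1) the pool is (2, 4, 2, 3)
  run J8 (needs (2, 0, 2, 0), free (2, 4, 2, 3)); after release of (2, 2, 0, 2) the pool is (4, 6, 2, 5)
  run J6 (needs (3, 0, 2, 4), free (4, 6, 2, 5)); after release of (2, 2, 3, 2) the pool is (6, 8, 5, 7)
  run J1 (needs (6, 1, 5, 4), free (6, 8, 5, 7)); after release of (1, 2, 2, 0) the pool is (7, 10, 7, 7)
None of the blocked processes ever fits:
  J5 still needs (8, 0, 2, 5) but only (7, 10, 7, 7) is free — short on R4
  J3 still needs (8, 3, 1, 7) but only (7, 10, 7, 7) is free — short on R4


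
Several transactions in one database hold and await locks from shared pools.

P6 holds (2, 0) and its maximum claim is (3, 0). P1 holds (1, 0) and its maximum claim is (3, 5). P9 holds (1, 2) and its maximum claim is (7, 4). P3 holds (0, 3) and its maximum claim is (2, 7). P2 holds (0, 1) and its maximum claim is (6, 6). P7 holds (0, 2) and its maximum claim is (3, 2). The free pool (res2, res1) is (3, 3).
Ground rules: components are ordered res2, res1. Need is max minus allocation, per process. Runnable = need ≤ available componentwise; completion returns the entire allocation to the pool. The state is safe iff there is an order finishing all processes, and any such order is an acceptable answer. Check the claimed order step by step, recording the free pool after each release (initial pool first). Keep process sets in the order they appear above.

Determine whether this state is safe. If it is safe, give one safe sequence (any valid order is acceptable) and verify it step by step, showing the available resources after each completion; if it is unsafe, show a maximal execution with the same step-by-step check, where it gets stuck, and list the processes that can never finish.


SAFE — a valid safe sequence is P7, P6, P3, P1, P2, P9.
Key observation: P7 marks the first exact bind of the order: its need (3, 0) fits the free (3, 3) with zero slack on a requested resource.
Walking it through:
  pool = (3, 3)
  run P7 (needs (3, 0), free (3, 3)); after release of (0, 2) the pool is (3, 5)
  run P6 (needs (1, 0), free (3, 5)); after release of (2, 0) the pool is (5, 5)
  run P3 (needs (2, 4), free (5, 5)); after release of (0, 3) the pool is (5, 8)
  run P1 (needs (2, 5), free (5, 8)); after release of (1, 0) the pool is (6, 8)
  run P2 (needs (6, 5), free (6, 8)); after release of (0, 1) the pool is (6, 9)
  run P9 (needs (6, 2), free (6, 9)); after release of (1, 2) the pool is (7, 11)


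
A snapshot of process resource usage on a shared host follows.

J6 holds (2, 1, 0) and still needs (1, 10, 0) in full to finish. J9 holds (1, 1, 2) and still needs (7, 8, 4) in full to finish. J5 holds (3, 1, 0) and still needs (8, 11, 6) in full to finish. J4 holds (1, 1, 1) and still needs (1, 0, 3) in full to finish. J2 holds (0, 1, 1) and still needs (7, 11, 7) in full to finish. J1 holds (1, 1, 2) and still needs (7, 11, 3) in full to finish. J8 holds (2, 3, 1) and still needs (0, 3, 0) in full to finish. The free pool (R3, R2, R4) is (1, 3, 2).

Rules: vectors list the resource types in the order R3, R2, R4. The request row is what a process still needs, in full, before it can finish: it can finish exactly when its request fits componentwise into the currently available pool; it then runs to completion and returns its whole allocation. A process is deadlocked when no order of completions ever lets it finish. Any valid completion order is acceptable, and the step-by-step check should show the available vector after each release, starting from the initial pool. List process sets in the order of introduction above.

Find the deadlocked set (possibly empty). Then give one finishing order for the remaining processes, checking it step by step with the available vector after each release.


Deadlocked: J6, J9, J5, J2 and J1.
Key observation: R2 is the bottleneck — with J8, J4 done the pool holds (4, 7, 4), short of every remaining need.
A valid finishing order for the others: J8, J4. Walking it through:
  pool = (1, 3, 2)
  run J8 (needs (0, 3, 0), free (1, 3, 2)); after release of (2, 3, 1) the pool is (3, 6, 3)
  run J4 (needs (1, 0, 3), free (3, 6, 3)); after release of (1, 1, 1) the pool is (4, 7, 4)
The stuck group stays short no matter what:
  blocked: J6 wants (1, 10, 0), pool (4, 7, 4) — not enough R2
  blocked: J9 wants (7, 8, 4), pool (4, 7, 4) — not enough R3 and R2
  blocked: J5 wants (8, 11, 6), pool (4, 7, 4) — not enough R3, R2 and R4
  blocked: J2 wants (7, 11, 7), pool (4, 7, 4) — not enough R3, R2 and R4
  blocked: J1 wants (7, 11, 3), pool (4, 7, 4) — not enough R3 and R2


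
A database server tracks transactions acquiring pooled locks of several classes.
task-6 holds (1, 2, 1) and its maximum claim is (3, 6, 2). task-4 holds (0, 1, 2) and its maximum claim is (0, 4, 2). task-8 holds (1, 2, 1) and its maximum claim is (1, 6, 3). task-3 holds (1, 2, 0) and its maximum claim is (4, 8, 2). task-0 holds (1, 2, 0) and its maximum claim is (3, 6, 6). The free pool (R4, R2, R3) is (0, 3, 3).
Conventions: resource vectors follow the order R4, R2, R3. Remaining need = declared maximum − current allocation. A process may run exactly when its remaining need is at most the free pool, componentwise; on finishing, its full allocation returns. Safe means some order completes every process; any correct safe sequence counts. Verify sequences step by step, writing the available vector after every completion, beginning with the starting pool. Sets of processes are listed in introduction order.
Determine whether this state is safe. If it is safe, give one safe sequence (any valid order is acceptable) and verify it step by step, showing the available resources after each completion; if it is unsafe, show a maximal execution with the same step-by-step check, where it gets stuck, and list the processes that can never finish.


UNSAFE.
Key observation: R4 is the bottleneck — with task-4, task-8 done the pool holds (1, 6, 6), short of every remaining need.
A maximal execution: task-4, task-8 — then nothing else fits. Check, step by step:
  pool = (0, 3, 3)
  task-4: need (0, 3, 0) fits (0, 3, 3); releases (0, 1, 2), pool now (0, 4, 5)
  task-8: need (0, 4, 2) fits (0, 4, 5); releases (1, 2, 1), pool now (1, 6, 6)
  task-6 still needs (2, 4, 1) but only (1, 6, 6) is free — short on R4
  task-3 still needs (3, 6, 2) but only (1, 6, 6) is free — short on R4
  task-0 still needs (2, 4, 6) but only (1, 6, 6) is free — short on R4
Processes that can never finish: task-6, task-3 and task-0.


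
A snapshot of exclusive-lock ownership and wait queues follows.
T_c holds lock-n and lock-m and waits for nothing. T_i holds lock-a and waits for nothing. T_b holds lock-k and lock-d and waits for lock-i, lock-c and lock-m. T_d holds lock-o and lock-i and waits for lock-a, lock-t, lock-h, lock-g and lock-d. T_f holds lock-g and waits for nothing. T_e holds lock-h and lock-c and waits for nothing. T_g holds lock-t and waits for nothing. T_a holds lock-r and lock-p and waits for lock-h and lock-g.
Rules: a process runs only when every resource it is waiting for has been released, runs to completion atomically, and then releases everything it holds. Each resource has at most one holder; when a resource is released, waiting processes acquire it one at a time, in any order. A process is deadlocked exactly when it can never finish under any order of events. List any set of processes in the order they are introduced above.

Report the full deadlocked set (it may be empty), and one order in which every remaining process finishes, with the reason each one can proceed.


The deadlocked set is T_b and T_d.
Key observation: T_b -> T_d -> T_b is a circular wait — nothing in it can go first; no other process is dragged down with it.
A valid finishing order for the others: T_g, T_e, T_f, T_i, T_a, T_c.
Check, step by step:
  run T_g (it waits on nothing); releases lock-t
  run T_e (it waits on nothing); releases lock-h and lock-c
  run T_f (it waits on nothing); releases lock-g
  run T_i (it waits on nothing); releases lock-a
  run T_a (all its waits — lock-h and lock-g — are resolved); releases lock-r and lock-p
  run T_c (it waits on nothing); releases lock-n and lock-m


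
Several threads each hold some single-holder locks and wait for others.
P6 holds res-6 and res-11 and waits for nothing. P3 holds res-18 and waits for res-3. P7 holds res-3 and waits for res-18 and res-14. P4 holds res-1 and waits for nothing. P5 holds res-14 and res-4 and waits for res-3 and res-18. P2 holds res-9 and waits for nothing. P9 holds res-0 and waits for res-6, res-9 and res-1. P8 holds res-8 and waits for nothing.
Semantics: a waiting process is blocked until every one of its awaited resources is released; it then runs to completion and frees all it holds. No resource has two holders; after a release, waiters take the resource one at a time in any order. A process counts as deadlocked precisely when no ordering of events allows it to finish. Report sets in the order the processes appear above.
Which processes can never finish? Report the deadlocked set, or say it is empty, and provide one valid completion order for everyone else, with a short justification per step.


Deadlocked set: P3, P7 and P5.
Key observation: nobody on the ring P3 -> P7 -> P3 can start until another member finishes, which never happens; P5 is caught in further circular waits.
One completion order for the rest: P8, P2, P4, P6, P9.
Check, step by step:
  P8 waits on nothing -> runs at once and releases res-8
  P2 waits on nothing -> runs at once and releases res-9
  P4 waits on nothing -> runs at once and releases res-1
  P6 waits on nothing -> runs at once and releases res-6 and res-11
  P9: everything it awaited (res-6, res-9 and res-1) is free; runs, freeing res-0


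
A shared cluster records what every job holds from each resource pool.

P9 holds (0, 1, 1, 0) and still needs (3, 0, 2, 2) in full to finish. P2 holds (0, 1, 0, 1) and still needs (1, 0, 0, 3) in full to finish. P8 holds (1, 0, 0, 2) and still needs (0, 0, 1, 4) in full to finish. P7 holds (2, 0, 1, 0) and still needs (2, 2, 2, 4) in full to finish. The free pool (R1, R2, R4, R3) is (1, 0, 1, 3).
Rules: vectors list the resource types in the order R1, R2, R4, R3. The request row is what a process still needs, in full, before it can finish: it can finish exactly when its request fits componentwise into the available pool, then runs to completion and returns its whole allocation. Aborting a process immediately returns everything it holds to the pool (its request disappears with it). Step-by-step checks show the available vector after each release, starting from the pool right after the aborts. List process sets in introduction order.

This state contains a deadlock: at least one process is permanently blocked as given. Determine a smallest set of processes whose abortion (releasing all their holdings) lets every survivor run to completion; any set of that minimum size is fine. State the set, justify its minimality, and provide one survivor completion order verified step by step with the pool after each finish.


Abort P9.
Key observation: before aborting P9, P7 was permanently blocked — no order could ever run it; afterwards it completes at step 3.
Minimality: the empty abort set fails — the state is deadlocked as it stands.
The survivors complete as P2, P8, P7. Walking it through (starting from the post-abort pool):
  pool = (1, 1, 2, 3)
  run P2 (needs (1, 0, 0, 3), free (1, 1, 2, 3)); after release of (0, 1, 0, 1) the pool is (1, 2, 2, 4)
  run P8 (needs (0, 0, 1, 4), free (1, 2, 2, 4)); after release of (1, 0, 0, 2) the pool is (2, 2, 2, 6)
  run P7 (needs (2, 2, 2, 4), free (2, 2, 2, 6)); after release of (2, 0, 1, 0) the pool is (4, 2, 3, 6)


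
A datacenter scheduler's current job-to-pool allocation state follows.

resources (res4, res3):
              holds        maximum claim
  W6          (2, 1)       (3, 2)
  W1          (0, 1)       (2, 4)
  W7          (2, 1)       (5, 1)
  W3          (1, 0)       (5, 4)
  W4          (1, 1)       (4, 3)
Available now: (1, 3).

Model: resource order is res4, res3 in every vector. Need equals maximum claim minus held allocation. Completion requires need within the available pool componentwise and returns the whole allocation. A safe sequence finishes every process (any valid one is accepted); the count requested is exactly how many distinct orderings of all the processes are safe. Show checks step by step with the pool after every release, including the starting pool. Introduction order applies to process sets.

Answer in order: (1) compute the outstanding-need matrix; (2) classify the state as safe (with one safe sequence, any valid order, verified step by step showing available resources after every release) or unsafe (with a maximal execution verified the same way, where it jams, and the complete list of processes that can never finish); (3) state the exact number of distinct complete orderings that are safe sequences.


(1) Outstanding need per process (order res4, res3):
  W6: (1, 1)
  W1: (2, 3)
  W7: (3, 0)
  W3: (4, 4)
  W4: (3, 2)
(2) SAFE, for example via the order W6, W4, W1, W7, W3.
Key observation: W6 is the earliest step where a requested resource binds exactly: need (1, 1), pool (1, 3) at its turn.
Check, step by step:
  pool = (1, 3)
  W6: need (1, 1) fits (1, 3); releases (2, 1), pool now (3, 4)
  W4: need (3, 2) fits (3, 4); releases (1, 1), pool now (4, 5)
  W1: need (2, 3) fits (4, 5); releases (0, 1), pool now (4, 6)
  W7: need (3, 0) fits (4, 6); releases (2, 1), pool now (6, 7)
  W3: need (4, 4) fits (6, 7); releases (1, 0), pool now (7, 7)
(3) Exactly 16 of the possible complete orderings are safe sequences.


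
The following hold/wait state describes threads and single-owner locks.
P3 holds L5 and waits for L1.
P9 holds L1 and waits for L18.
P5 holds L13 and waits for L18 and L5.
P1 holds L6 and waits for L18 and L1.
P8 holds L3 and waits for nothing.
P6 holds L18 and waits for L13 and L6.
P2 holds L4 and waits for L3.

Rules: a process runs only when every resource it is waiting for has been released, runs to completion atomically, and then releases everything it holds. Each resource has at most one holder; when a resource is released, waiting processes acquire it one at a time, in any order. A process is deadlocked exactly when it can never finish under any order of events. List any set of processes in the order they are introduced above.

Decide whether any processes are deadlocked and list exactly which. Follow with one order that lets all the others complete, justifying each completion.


Deadlocked: P3, P9, P5, P1 and P6.
Key observation: nobody on the ring P3 -> P9 -> P6 -> P5 -> P3 can start until another member finishes, which never happens; P1 is caught in further circular waits.
The rest can finish in the order P8, P2.
Check, step by step:
  run P8 (it waits on nothing); releases L3
  P2 waits on L3 — all released -> runs and releases L4


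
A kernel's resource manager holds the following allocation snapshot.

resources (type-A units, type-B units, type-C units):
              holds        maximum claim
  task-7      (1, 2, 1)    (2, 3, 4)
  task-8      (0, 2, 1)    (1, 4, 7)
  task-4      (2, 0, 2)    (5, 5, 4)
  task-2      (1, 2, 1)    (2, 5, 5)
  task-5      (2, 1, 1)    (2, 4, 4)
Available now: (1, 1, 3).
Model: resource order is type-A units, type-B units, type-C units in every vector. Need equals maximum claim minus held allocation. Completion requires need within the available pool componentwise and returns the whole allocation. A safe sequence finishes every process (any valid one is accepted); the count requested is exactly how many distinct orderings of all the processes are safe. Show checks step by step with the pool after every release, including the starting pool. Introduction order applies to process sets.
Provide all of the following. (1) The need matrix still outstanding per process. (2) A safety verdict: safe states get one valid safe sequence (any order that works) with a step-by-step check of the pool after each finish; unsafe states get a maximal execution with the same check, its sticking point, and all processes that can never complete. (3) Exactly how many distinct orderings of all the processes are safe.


(1) Outstanding need per process (order type-A units, type-B units, type-C units):
  task-7: (1, 1, 3)
  task-8: (1, 2, 6)
  task-4: (3, 5, 2)
  task-2: (1, 3, 4)
  task-5: (0, 3, 3)
(2) SAFE — a valid safe sequence is task-7, task-5, task-2, task-4, task-8.
Key observation: the first exact fit in this order is task-7 — it needs (1, 1, 3) with (1, 1, 3) free, meeting a requested resource to the last unit.
Verifying each step:
  pool = (1, 1, 3)
  run task-7 (needs (1, 1, 3), free (1, 1, 3)); after release of (1, 2, 1) the pool is (2, 3, 4)
  run task-5 (needs (0, 3, 3), free (2, 3, 4)); after release of (2, 1, 1) the pool is (4, 4, 5)
  run task-2 (needs (1, 3, 4), free (4, 4, 5)); after release of (1, 2, 1) the pool is (5, 6, 6)
  run task-4 (needs (3, 5, 2), free (5, 6, 6)); after release of (2, 0, 2) the pool is (7, 6, 8)
  run task-8 (needs (1, 2, 6), free (7, 6, 8)); after release of (0, 2, 1) the pool is (7, 8, 9)
(3) Precisely 6 of the possible complete orderings are safe sequences.
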